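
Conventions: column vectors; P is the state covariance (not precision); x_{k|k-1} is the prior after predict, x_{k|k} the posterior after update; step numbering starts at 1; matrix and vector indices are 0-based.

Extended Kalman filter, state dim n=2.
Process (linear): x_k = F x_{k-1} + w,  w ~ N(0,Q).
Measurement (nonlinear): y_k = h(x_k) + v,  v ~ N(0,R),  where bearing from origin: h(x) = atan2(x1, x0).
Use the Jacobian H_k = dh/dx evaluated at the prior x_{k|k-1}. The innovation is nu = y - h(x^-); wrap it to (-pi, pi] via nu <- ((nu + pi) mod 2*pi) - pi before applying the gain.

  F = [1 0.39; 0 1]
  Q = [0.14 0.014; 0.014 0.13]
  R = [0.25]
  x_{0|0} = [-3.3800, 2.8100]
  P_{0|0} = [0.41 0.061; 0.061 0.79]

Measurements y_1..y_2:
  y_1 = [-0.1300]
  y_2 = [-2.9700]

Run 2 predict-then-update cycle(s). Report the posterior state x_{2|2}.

x_post = [-0.2569, 4.0303]

step 1: x^-=[-2.2841, 2.8100]  P^-=[0.7177 0.3831; 0.3831 0.9200]  H_jac=[-0.2143 -0.1742]  S=[0.3395]  K=[-0.6496; -0.7139]  nu=[-2.3833]  x^+=[-0.7358, 4.5114]  P^+=[0.5745 0.2257; 0.2257 0.7470]
step 2: x^-=[1.0237, 4.5114]  P^-=[1.0041 0.5310; 0.5310 0.8770]  H_jac=[-0.2108 0.0478]  S=[0.2859]  K=[-0.6515; -0.2448]  nu=[1.9655]  x^+=[-0.2569, 4.0303]  P^+=[0.8828 0.4854; 0.4854 0.8599]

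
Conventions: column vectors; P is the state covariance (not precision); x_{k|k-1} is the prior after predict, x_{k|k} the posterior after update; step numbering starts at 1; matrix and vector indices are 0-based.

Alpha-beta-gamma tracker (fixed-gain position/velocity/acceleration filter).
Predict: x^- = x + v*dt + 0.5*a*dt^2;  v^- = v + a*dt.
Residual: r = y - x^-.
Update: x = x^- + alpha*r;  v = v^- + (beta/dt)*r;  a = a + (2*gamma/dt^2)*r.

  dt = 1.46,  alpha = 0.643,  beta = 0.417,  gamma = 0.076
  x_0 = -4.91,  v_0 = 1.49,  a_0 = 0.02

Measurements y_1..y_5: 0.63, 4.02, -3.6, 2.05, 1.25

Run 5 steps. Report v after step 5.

step 1: x_pred=-2.7133  r=3.3433  x^+=-0.5636  v^+=2.4741  a^+=0.2584
step 2: x_pred=3.3240  r=0.6960  x^+=3.7715  v^+=3.0501  a^+=0.3080
step 3: x_pred=8.5530  r=-12.1530  x^+=0.7386  v^+=0.0288  a^+=-0.5586
step 4: x_pred=0.1853  r=1.8647  x^+=1.3843  v^+=-0.2542  a^+=-0.4256
step 5: x_pred=0.5596  r=0.6904  x^+=1.0035  v^+=-0.6784  a^+=-0.3764

v_post = -0.6784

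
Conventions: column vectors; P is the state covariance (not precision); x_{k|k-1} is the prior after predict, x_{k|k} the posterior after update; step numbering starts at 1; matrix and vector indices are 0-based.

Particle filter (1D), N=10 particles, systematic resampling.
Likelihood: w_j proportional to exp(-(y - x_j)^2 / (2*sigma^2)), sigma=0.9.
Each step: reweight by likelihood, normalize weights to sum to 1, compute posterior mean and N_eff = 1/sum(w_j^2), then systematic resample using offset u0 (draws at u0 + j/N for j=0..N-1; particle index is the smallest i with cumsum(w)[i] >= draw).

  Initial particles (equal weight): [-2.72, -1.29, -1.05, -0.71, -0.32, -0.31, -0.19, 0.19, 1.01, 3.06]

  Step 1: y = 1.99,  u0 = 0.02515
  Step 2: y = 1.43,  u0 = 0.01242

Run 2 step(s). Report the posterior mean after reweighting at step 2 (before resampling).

step 1: w=[0.0000, 0.0010, 0.0025, 0.0084, 0.0280, 0.0288, 0.0401, 0.1021, 0.4170, 0.3721]  mean=1.5438  Neff=3.0669  idx=[4, 7, 8, 8, 8, 8, 8, 9, 9, 9]
step 2: w=[0.0269, 0.0691, 0.1600, 0.1600, 0.1600, 0.1600, 0.1600, 0.0346, 0.0346, 0.0346]  mean=1.1304  Neff=7.2919  idx=[0, 2, 2, 3, 3, 4, 5, 5, 6, 7]

post_mean = 1.1304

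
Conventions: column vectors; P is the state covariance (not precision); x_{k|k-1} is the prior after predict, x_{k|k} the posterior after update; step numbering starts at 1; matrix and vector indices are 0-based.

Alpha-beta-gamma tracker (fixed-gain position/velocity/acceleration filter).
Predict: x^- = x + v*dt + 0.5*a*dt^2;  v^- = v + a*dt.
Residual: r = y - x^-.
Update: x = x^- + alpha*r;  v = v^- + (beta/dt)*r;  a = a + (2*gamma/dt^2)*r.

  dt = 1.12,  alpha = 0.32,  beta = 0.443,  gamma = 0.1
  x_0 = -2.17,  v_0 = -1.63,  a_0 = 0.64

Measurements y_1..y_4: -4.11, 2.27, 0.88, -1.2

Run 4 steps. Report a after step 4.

a_post = 0.3875

step 1: x_pred=-3.5942  r=-0.5158  x^+=-3.7593  v^+=-1.1172  a^+=0.5578
step 2: x_pred=-4.6607  r=6.9307  x^+=-2.4429  v^+=2.2488  a^+=1.6628
step 3: x_pred=1.1187  r=-0.2387  x^+=1.0423  v^+=4.0167  a^+=1.6247
step 4: x_pred=6.5601  r=-7.7601  x^+=4.0768  v^+=2.7670  a^+=0.3875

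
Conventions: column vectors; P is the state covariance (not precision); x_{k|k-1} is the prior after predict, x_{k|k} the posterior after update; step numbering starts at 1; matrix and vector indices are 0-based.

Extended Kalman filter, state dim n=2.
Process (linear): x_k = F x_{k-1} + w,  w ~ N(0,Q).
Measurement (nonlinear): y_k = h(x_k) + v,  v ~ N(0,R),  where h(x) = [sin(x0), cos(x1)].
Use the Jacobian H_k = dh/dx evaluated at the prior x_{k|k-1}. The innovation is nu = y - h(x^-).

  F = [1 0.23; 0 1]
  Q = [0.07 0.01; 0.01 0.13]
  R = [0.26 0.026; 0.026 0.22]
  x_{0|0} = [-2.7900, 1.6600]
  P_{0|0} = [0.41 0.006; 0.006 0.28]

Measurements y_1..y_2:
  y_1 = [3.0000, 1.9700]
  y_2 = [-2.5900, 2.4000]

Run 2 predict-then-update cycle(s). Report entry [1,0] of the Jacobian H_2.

step 1: x^-=[-2.4082, 1.6600]  P^-=[0.4976 0.0804; 0.0804 0.4100]  H_jac=[-0.7429 0.0000; 0.0000 -0.9960]  S=[0.5346 0.0855; 0.0855 0.6267]  K=[-0.6860 -0.0342; -0.0077 -0.6505]  nu=[3.6694, 2.0591]  x^+=[-4.9957, 0.2923]  P^+=[0.2413 0.0255; 0.0255 0.1439]
step 2: x^-=[-4.9285, 0.2923]  P^-=[0.3306 0.0686; 0.0686 0.2739]  H_jac=[0.2144 0.0000; 0.0000 -0.2881]  S=[0.2752 0.0218; 0.0218 0.2427]  K=[0.2659 -0.1052; 0.0797 -0.3323]  nu=[-3.5667, 1.4424]  x^+=[-6.0285, -0.4712]  P^+=[0.3097 0.0563; 0.0563 0.2465]

H_jac[1,0] = 0.0000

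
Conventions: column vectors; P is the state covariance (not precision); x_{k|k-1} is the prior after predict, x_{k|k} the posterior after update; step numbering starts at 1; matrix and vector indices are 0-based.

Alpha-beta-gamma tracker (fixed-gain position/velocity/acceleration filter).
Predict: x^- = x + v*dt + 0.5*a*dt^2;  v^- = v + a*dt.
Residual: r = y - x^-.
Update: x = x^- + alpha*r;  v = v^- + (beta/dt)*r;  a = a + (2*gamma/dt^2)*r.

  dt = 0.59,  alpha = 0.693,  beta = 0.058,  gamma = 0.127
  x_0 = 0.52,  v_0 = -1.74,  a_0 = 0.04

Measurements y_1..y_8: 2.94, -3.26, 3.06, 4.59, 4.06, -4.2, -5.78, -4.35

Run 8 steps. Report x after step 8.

step 1: x_pred=-0.4996  r=3.4396  x^+=1.8840  v^+=-1.3783  a^+=2.5498
step 2: x_pred=1.5147  r=-4.7747  x^+=-1.7942  v^+=-0.3432  a^+=-0.9341
step 3: x_pred=-2.1593  r=5.2193  x^+=1.4577  v^+=-0.3813  a^+=2.8743
step 4: x_pred=1.7330  r=2.8570  x^+=3.7129  v^+=1.5954  a^+=4.9590
step 5: x_pred=5.5173  r=-1.4573  x^+=4.5074  v^+=4.3779  a^+=3.8956
step 6: x_pred=7.7684  r=-11.9684  x^+=-0.5257  v^+=5.4998  a^+=-4.8374
step 7: x_pred=1.8772  r=-7.6572  x^+=-3.4292  v^+=1.8929  a^+=-10.4247
step 8: x_pred=-4.1268  r=-0.2232  x^+=-4.2815  v^+=-4.2796  a^+=-10.5875

x_post = -4.2815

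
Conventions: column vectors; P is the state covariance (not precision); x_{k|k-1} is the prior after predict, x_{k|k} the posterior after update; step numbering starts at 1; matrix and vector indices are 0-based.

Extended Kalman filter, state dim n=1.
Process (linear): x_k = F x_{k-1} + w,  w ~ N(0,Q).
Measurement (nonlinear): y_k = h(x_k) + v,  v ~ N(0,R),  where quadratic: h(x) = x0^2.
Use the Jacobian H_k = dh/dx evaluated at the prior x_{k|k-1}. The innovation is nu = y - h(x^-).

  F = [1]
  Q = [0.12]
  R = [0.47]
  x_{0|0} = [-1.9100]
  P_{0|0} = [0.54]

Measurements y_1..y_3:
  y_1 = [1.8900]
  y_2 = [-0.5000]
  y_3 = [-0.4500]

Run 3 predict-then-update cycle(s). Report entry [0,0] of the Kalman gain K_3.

step 1: x^-=[-1.9100]  P^-=[0.6600]  H_jac=[-3.8200]  S=[10.1010]  K=[-0.2496]  nu=[-1.7581]  x^+=[-1.4712]  P^+=[0.0307]
step 2: x^-=[-1.4712]  P^-=[0.1507]  H_jac=[-2.9424]  S=[1.7748]  K=[-0.2499]  nu=[-2.6644]  x^+=[-0.8055]  P^+=[0.0399]
step 3: x^-=[-0.8055]  P^-=[0.1599]  H_jac=[-1.6109]  S=[0.8850]  K=[-0.2911]  nu=[-1.0988]  x^+=[-0.4856]  P^+=[0.0849]

K[0,0] = -0.2911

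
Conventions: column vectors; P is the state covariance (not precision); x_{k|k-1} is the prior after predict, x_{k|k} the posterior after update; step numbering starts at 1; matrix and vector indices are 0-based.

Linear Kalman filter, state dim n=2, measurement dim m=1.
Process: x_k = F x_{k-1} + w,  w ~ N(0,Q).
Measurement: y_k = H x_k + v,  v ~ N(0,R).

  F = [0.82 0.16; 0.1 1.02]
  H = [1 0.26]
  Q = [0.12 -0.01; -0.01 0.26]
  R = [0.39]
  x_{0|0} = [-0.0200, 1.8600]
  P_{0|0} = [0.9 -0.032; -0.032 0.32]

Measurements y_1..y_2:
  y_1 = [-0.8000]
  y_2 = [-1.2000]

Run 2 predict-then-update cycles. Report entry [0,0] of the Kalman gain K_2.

K[0,0] = 0.3992

step 1: x^-=[0.2812, 1.8952]  P^-=[0.7250 0.0887; 0.0887 0.5954]  S=[1.2014]  K=[0.6227; 0.2027]  nu=[-1.5740]  x^+=[-0.6988, 1.5761]  P^+=[0.2592 -0.0629; -0.0629 0.5460]
step 2: x^-=[-0.3209, 1.5378]  P^-=[0.2918 0.0467; 0.0467 0.8178]  S=[0.7613]  K=[0.3992; 0.3407]  nu=[-1.2790]  x^+=[-0.8314, 1.1020]  P^+=[0.1704 -0.0568; -0.0568 0.7295]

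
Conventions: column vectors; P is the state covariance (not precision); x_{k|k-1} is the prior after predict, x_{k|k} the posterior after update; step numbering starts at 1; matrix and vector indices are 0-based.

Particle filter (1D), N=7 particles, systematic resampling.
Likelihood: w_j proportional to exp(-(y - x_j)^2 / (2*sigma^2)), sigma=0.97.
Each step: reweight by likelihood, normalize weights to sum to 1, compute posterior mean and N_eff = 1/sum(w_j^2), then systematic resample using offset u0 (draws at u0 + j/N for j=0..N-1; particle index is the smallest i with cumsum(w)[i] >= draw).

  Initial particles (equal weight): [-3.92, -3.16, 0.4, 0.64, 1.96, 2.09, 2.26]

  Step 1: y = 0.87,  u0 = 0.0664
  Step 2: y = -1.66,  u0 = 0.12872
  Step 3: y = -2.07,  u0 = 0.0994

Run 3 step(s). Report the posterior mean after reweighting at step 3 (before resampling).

step 1: w=[0.0000, 0.0001, 0.2774, 0.3033, 0.1659, 0.1415, 0.1117]  mean=1.1784  Neff=4.3663  idx=[2, 2, 3, 3, 4, 5, 6]
step 2: w=[0.3160, 0.3160, 0.1812, 0.1812, 0.0028, 0.0017, 0.0009]  mean=0.4959  Neff=3.7667  idx=[0, 0, 1, 1, 2, 3, 3]
step 3: w=[0.1802, 0.1802, 0.1802, 0.1802, 0.0931, 0.0931, 0.0931]  mean=0.4670  Neff=6.4157  idx=[0, 1, 2, 2, 3, 4, 6]

post_mean = 0.4670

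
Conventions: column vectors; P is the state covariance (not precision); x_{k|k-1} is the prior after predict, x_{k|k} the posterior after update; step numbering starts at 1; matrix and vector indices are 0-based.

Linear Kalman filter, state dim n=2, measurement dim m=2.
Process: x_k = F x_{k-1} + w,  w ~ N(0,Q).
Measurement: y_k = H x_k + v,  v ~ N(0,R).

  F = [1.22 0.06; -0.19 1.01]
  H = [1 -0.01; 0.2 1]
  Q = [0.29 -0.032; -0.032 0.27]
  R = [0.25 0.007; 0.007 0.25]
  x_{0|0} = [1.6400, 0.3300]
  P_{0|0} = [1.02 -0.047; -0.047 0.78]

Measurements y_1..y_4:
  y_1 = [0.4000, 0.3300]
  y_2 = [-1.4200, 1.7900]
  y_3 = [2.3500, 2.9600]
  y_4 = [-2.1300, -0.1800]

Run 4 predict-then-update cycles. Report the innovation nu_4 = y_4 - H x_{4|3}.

innov = [-3.8910, -2.4254]

step 1: x^-=[2.0206, 0.0217]  P^-=[1.8041 -0.2785; -0.2785 1.1205]  S=[2.0598 0.0786; 0.0786 1.3313]  K=[0.8768 0.0100; -0.1716 0.8100]  nu=[-1.6204, -0.0958]  x^+=[0.5988, 0.2221]  P^+=[0.2189 -0.0351; -0.0351 0.2083]
step 2: x^-=[0.7439, 0.1106]  P^-=[0.6115 -0.1130; -0.1130 0.5039]  S=[0.8638 0.0115; 0.0115 0.7332]  K=[0.7092 0.0016; -0.1454 0.6587]  nu=[-2.1628, 1.5306]  x^+=[-0.7875, 1.4334]  P^+=[0.1770 -0.0300; -0.0300 0.1697]
step 3: x^-=[-0.8748, 1.5974]  P^-=[0.5497 -0.0994; -0.0994 0.4610]  S=[0.8017 0.0131; 0.0131 0.6932]  K=[0.6868 0.0022; -0.1402 0.6390]  nu=[3.2408, 1.5376]  x^+=[1.3544, 2.1255]  P^+=[0.1714 -0.0289; -0.0289 0.1646]
step 4: x^-=[1.7799, 1.8894]  P^-=[0.5415 -0.0971; -0.0971 0.4552]  S=[0.7935 0.0139; 0.0139 0.6880]  K=[0.6836 0.0025; -0.1392 0.6362]  nu=[-3.8910, -2.4254]  x^+=[-0.8862, 0.8881]  P^+=[0.1706 -0.0287; -0.0287 0.1638]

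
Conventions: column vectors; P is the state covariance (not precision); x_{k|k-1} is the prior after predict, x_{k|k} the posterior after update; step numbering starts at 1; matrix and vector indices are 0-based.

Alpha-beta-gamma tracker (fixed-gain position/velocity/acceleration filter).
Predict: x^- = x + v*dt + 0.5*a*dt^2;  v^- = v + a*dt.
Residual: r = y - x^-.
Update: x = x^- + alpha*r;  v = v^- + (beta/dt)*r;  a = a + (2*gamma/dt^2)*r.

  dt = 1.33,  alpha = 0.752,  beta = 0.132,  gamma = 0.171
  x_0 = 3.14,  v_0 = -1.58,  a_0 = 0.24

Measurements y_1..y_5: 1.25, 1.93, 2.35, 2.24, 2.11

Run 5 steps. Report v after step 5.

v_post = 2.0826

step 1: x_pred=1.2509  r=-0.0009  x^+=1.2502  v^+=-1.2609  a^+=0.2398
step 2: x_pred=-0.2146  r=2.1446  x^+=1.3981  v^+=-0.7291  a^+=0.6545
step 3: x_pred=1.0073  r=1.3427  x^+=2.0170  v^+=0.2747  a^+=0.9141
step 4: x_pred=3.1908  r=-0.9508  x^+=2.4758  v^+=1.3960  a^+=0.7302
step 5: x_pred=4.9783  r=-2.8683  x^+=2.8214  v^+=2.0826  a^+=0.1757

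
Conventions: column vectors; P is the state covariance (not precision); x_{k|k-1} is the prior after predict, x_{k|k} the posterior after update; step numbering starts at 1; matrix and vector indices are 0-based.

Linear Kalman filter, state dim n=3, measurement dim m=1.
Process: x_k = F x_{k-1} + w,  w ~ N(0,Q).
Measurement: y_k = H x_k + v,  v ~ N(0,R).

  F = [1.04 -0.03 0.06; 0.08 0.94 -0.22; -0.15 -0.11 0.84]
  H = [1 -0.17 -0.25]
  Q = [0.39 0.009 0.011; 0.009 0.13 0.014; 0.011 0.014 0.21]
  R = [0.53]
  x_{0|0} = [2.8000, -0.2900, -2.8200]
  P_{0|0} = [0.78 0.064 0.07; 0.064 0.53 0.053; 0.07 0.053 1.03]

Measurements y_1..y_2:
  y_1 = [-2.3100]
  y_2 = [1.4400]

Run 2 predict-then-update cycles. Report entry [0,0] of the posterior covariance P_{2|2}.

P_post[0,0] = 0.3593

step 1: x^-=[2.7515, 0.5718, -2.7569]  P^-=[1.2424 0.0954 -0.0052; 0.0954 0.6384 -0.1999; -0.0052 -0.1999 0.9354]  S=[1.8025]  K=[0.6810; 0.0205; -0.1138]  nu=[-5.6535]  x^+=[-1.0985, 0.4561, -2.1137]  P^+=[0.4065 0.0703 0.1344; 0.0703 0.6376 -0.1958; 0.1344 -0.1958 0.9121]
step 2: x^-=[-1.2830, 0.8059, -1.6609]  P^-=[0.8466 0.0389 0.1104; 0.0389 0.8270 -0.3817; 0.1104 -0.3817 0.8750]  S=[1.3543]  K=[0.5999; -0.0046; -0.0321]  nu=[2.4447]  x^+=[0.1835, 0.7946, -1.7393]  P^+=[0.3593 0.0427 0.1365; 0.0427 0.8269 -0.3819; 0.1365 -0.3819 0.8736]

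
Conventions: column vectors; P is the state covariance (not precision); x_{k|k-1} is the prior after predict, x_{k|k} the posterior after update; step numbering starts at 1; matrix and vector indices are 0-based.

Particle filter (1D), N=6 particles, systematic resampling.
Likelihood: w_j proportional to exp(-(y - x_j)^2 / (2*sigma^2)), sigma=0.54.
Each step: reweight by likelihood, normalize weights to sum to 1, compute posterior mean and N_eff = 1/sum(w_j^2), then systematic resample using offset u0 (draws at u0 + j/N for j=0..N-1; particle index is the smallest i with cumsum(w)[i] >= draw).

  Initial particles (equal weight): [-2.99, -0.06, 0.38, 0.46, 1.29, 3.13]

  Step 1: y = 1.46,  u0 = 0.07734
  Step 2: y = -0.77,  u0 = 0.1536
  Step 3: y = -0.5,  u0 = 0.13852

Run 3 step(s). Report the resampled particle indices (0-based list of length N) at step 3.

step 1: w=[0.0000, 0.0147, 0.1046, 0.1391, 0.7352, 0.0065]  mean=1.0715  Neff=1.7512  idx=[2, 3, 4, 4, 4, 4]
step 2: w=[0.5720, 0.4127, 0.0038, 0.0038, 0.0038, 0.0038]  mean=0.4269  Neff=2.0097  idx=[0, 0, 0, 1, 1, 2]
step 3: w=[0.2188, 0.2188, 0.2188, 0.1700, 0.1700, 0.0034]  mean=0.4103  Neff=4.9624  idx=[0, 1, 2, 2, 3, 4]

resampled_idx = [0, 1, 2, 2, 3, 4]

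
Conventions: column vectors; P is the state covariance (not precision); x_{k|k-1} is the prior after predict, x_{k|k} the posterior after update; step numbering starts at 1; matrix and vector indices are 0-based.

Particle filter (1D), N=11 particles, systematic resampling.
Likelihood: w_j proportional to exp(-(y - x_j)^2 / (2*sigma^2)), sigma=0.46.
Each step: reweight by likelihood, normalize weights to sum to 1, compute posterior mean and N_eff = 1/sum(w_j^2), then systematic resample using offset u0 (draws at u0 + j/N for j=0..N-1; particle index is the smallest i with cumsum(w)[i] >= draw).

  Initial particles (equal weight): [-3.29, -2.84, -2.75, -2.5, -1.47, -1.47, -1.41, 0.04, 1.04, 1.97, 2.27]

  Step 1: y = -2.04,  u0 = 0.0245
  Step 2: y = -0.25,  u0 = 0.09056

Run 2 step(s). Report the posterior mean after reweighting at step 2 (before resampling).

step 1: w=[0.0101, 0.0890, 0.1228, 0.2450, 0.1875, 0.1875, 0.1581, 0.0000, 0.0000, 0.0000, 0.0000]  mean=-2.0103  Neff=5.6041  idx=[1, 2, 2, 3, 3, 4, 4, 5, 5, 6, 6]
step 2: w=[0.0000, 0.0000, 0.0000, 0.0000, 0.0000, 0.1470, 0.1470, 0.1470, 0.1470, 0.2060, 0.2060]  mean=-1.4454  Neff=5.8382  idx=[5, 6, 6, 7, 8, 8, 9, 9, 10, 10, 10]

post_mean = -1.4454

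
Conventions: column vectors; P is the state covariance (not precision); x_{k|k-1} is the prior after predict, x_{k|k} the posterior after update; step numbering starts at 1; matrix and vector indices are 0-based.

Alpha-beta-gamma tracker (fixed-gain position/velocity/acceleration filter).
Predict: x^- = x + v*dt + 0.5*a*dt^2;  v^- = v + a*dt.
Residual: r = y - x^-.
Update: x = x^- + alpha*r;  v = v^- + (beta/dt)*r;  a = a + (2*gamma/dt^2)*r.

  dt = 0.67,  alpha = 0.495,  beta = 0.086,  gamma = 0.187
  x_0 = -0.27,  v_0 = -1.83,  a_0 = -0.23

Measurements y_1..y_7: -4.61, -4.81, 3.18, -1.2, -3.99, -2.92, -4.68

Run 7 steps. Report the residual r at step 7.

step 1: x_pred=-1.5477  r=-3.0623  x^+=-3.0636  v^+=-2.3772  a^+=-2.7813
step 2: x_pred=-5.2805  r=0.4705  x^+=-5.0476  v^+=-4.1803  a^+=-2.3893
step 3: x_pred=-8.3847  r=11.5647  x^+=-2.6602  v^+=-4.2967  a^+=7.2458
step 4: x_pred=-3.9126  r=2.7126  x^+=-2.5699  v^+=0.9062  a^+=9.5058
step 5: x_pred=0.1708  r=-4.1608  x^+=-1.8888  v^+=6.7410  a^+=6.0392
step 6: x_pred=3.9832  r=-6.9032  x^+=0.5661  v^+=9.9011  a^+=0.2878
step 7: x_pred=7.2645  r=-11.9445  x^+=1.3520  v^+=8.5608  a^+=-9.6637

resid = -11.9445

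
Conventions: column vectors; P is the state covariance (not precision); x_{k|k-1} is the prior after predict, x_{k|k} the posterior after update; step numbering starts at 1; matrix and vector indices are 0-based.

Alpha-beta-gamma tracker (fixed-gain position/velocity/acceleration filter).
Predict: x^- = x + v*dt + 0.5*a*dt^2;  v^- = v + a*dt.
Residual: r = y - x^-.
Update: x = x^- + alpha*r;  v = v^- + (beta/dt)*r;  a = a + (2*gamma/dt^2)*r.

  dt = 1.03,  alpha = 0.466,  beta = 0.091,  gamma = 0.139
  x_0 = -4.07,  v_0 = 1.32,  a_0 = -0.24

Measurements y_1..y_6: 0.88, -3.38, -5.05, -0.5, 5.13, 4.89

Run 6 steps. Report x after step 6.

x_post = 2.1356

step 1: x_pred=-2.8377  r=3.7177  x^+=-1.1053  v^+=1.4013  a^+=0.7342
step 2: x_pred=0.7275  r=-4.1075  x^+=-1.1866  v^+=1.7946  a^+=-0.3421
step 3: x_pred=0.4803  r=-5.5303  x^+=-2.0968  v^+=0.9536  a^+=-1.7913
step 4: x_pred=-2.0648  r=1.5648  x^+=-1.3356  v^+=-0.7532  a^+=-1.3813
step 5: x_pred=-2.8441  r=7.9741  x^+=0.8718  v^+=-1.4714  a^+=0.7083
step 6: x_pred=-0.2680  r=5.1580  x^+=2.1356  v^+=-0.2862  a^+=2.0599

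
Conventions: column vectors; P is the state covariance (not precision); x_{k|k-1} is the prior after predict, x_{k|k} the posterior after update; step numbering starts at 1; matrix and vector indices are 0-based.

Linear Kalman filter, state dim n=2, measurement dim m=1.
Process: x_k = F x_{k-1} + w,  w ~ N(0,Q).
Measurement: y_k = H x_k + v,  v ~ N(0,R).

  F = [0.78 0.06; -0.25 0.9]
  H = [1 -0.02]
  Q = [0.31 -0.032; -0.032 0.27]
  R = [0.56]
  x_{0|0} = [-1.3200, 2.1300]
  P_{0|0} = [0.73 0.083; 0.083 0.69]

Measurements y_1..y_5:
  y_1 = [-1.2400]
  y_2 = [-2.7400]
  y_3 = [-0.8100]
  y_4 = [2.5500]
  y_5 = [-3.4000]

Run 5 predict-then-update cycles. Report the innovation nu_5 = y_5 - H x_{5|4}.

step 1: x^-=[-0.9018, 2.2470]  P^-=[0.7644 -0.0801; -0.0801 0.8372]  S=[1.3279]  K=[0.5768; -0.0729]  nu=[-0.2933]  x^+=[-1.0710, 2.2684]  P^+=[0.3225 -0.0242; -0.0242 0.8301]
step 2: x^-=[-0.6992, 2.3093]  P^-=[0.5070 -0.0667; -0.0667 0.9735]  S=[1.0700]  K=[0.4750; -0.0805]  nu=[-1.9946]  x^+=[-1.6467, 2.4699]  P^+=[0.2655 -0.0258; -0.0258 0.9665]
step 3: x^-=[-1.1363, 2.6346]  P^-=[0.4726 -0.0493; -0.0493 1.0811]  S=[1.0350]  K=[0.4576; -0.0685]  nu=[0.3789]  x^+=[-0.9629, 2.6087]  P^+=[0.2559 -0.0168; -0.0168 1.0762]
step 4: x^-=[-0.5945, 2.5885]  P^-=[0.4680 -0.0354; -0.0354 1.1653]  S=[1.0299]  K=[0.4551; -0.0570]  nu=[3.1963]  x^+=[0.8601, 2.4064]  P^+=[0.2547 -0.0087; -0.0087 1.1620]
step 5: x^-=[0.8153, 1.9508]  P^-=[0.4683 -0.0249; -0.0249 1.2310]  S=[1.0298]  K=[0.4552; -0.0481]  nu=[-4.1763]  x^+=[-1.0860, 2.1515]  P^+=[0.2549 -0.0023; -0.0023 1.2286]

innov = [-4.1763]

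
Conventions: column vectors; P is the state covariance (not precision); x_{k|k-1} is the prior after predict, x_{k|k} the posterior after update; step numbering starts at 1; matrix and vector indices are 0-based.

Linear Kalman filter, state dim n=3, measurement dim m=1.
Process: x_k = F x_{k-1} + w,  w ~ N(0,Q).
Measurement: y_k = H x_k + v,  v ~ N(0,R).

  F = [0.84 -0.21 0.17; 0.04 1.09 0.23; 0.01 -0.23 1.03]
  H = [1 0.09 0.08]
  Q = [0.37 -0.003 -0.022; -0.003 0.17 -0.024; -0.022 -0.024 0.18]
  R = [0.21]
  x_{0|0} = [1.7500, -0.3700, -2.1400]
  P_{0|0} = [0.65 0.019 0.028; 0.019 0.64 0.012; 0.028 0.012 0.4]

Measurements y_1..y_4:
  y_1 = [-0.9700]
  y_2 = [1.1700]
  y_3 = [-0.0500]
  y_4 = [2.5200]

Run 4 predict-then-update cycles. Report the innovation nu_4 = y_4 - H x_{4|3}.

innov = [2.2932]

step 1: x^-=[1.1839, -0.8255, -2.1016]  P^-=[0.8689 -0.0875 0.1019; -0.0875 0.9608 -0.0753; 0.1019 -0.0753 0.6331]  S=[1.0902]  K=[0.7973; -0.0065; 0.1337]  nu=[-1.9115]  x^+=[-0.3400, -0.8131, -2.3572]  P^+=[0.1759 -0.0819 -0.0143; -0.0819 0.9607 -0.0744; -0.0143 -0.0744 0.6136]
step 2: x^-=[-0.5156, -1.4420, -2.2443]  P^-=[0.5844 -0.2803 0.1559; -0.2803 1.2995 -0.1998; 0.1559 -0.1998 0.9171]  S=[0.7824]  K=[0.7306; -0.2293; 0.2701]  nu=[1.9949]  x^+=[0.9419, -1.8994, -1.7055]  P^+=[0.1667 -0.1493 0.0015; -0.1493 1.2584 -0.1513; 0.0015 -0.1513 0.8601]
step 3: x^-=[0.9001, -2.4249, -1.3104]  P^-=[0.6319 -0.4077 0.2599; -0.4077 1.6219 -0.2977; 0.2599 -0.2977 1.2314]  S=[0.8269]  K=[0.7450; -0.3453; 0.4011]  nu=[-0.6271]  x^+=[0.4330, -2.2084, -1.5619]  P^+=[0.1730 -0.1950 0.0128; -0.1950 1.5234 -0.1832; 0.0128 -0.1832 1.0984]
step 4: x^-=[0.5619, -2.7491, -1.0965]  P^-=[0.6765 -0.5023 0.3414; -0.5023 1.9297 -0.3414; 0.3414 -0.3414 1.5139]  S=[0.8711]  K=[0.7561; -0.4087; 0.4956]  nu=[2.2932]  x^+=[2.2957, -3.6862, 0.0401]  P^+=[0.1786 -0.2332 0.0149; -0.2332 1.7842 -0.1650; 0.0149 -0.1650 1.2999]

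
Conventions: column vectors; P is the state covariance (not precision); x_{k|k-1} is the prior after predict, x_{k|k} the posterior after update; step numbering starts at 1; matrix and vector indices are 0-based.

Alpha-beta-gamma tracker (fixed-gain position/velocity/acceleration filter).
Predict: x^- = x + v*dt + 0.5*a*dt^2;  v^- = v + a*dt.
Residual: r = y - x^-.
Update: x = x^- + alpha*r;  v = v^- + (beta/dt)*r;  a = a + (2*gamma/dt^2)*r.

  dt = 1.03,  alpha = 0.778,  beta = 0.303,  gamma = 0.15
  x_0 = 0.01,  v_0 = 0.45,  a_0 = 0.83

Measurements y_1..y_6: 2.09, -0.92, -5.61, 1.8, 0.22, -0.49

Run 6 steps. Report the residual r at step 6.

resid = -0.0174

step 1: x_pred=0.9138  r=1.1762  x^+=1.8289  v^+=1.6509  a^+=1.1626
step 2: x_pred=4.1460  r=-5.0660  x^+=0.2047  v^+=1.3581  a^+=-0.2700
step 3: x_pred=1.4603  r=-7.0703  x^+=-4.0404  v^+=-0.9999  a^+=-2.2693
step 4: x_pred=-6.2740  r=8.0740  x^+=0.0076  v^+=-0.9621  a^+=0.0139
step 5: x_pred=-0.9760  r=1.1960  x^+=-0.0455  v^+=-0.5959  a^+=0.3521
step 6: x_pred=-0.4726  r=-0.0174  x^+=-0.4861  v^+=-0.2384  a^+=0.3471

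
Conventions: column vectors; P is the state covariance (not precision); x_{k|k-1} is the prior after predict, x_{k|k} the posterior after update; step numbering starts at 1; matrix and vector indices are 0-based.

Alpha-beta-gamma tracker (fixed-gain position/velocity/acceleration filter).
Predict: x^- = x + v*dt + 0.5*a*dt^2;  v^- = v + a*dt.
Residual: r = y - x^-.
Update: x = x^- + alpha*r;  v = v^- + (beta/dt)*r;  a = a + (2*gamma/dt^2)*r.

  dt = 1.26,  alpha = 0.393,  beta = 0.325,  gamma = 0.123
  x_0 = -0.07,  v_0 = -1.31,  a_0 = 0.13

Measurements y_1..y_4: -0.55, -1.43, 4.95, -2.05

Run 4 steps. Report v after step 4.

step 1: x_pred=-1.6174  r=1.0674  x^+=-1.1979  v^+=-0.8709  a^+=0.2954
step 2: x_pred=-2.0607  r=0.6307  x^+=-1.8129  v^+=-0.3360  a^+=0.3931
step 3: x_pred=-1.9241  r=6.8741  x^+=0.7774  v^+=1.9324  a^+=1.4583
step 4: x_pred=4.3699  r=-6.4199  x^+=1.8469  v^+=2.1140  a^+=0.4635

v_post = 2.1140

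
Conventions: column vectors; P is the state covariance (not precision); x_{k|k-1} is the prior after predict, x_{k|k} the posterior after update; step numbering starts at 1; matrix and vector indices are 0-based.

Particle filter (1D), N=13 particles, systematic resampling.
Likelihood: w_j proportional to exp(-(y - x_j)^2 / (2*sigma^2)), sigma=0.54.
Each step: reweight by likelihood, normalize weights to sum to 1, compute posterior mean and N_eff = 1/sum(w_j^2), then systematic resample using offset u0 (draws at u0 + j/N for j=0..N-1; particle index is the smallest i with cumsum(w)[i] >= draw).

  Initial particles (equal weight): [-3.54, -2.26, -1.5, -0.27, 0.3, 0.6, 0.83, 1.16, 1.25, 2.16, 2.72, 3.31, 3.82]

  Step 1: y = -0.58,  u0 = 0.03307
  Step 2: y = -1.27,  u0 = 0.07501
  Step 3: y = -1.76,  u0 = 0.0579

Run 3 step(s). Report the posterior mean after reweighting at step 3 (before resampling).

post_mean = -1.4783

step 1: w=[0.0000, 0.0053, 0.1573, 0.5696, 0.1780, 0.0617, 0.0222, 0.0037, 0.0022, 0.0000, 0.0000, 0.0000, 0.0000]  mean=-0.2859  Neff=2.5962  idx=[2, 2, 3, 3, 3, 3, 3, 3, 3, 3, 4, 4, 5]
step 2: w=[0.2769, 0.2769, 0.0546, 0.0546, 0.0546, 0.0546, 0.0546, 0.0546, 0.0546, 0.0546, 0.0044, 0.0044, 0.0008]  mean=-0.9454  Neff=5.6434  idx=[0, 0, 0, 1, 1, 1, 1, 3, 4, 5, 7, 8, 11]
step 3: w=[0.1403, 0.1403, 0.1403, 0.1403, 0.1403, 0.1403, 0.1403, 0.0035, 0.0035, 0.0035, 0.0035, 0.0035, 0.0001]  mean=-1.4783  Neff=7.2501  idx=[0, 0, 1, 2, 2, 3, 3, 4, 4, 5, 5, 6, 6]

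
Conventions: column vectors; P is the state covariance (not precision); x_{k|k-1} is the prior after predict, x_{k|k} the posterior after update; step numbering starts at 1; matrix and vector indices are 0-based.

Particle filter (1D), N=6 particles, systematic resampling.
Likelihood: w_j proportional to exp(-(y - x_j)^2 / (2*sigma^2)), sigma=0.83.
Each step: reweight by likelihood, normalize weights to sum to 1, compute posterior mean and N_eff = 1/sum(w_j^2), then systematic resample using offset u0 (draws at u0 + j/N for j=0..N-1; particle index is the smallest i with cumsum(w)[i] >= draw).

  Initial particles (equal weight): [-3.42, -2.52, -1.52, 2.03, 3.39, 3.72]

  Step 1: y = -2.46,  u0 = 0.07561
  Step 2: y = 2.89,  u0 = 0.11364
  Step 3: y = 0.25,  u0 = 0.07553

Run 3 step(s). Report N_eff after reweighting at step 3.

step 1: w=[0.2516, 0.4898, 0.2586, 0.0000, 0.0000, 0.0000]  mean=-2.4878  Neff=2.7021  idx=[0, 0, 1, 1, 2, 2]
step 2: w=[0.0000, 0.0000, 0.0004, 0.0004, 0.4996, 0.4996]  mean=-1.5208  Neff=2.0032  idx=[4, 4, 4, 5, 5, 5]
step 3: w=[0.1667, 0.1667, 0.1667, 0.1667, 0.1667, 0.1667]  mean=-1.5200  Neff=6.0000  idx=[0, 1, 2, 3, 4, 5]

N_eff = 6.0000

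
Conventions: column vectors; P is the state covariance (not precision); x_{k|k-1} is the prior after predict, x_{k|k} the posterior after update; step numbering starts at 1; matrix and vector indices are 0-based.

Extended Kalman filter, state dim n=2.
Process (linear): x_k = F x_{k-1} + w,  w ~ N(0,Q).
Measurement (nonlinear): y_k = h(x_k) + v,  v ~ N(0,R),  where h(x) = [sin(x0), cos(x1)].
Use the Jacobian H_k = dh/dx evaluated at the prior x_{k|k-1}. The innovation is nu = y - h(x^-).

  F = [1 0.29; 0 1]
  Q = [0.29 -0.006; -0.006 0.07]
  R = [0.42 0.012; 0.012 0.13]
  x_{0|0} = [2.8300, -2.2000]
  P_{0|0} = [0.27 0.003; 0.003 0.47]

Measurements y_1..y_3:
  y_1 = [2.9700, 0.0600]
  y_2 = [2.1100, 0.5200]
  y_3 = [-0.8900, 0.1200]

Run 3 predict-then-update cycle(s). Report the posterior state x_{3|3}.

step 1: x^-=[2.1920, -2.2000]  P^-=[0.6013 0.1333; 0.1333 0.5400]  H_jac=[-0.5820 0.0000; 0.0000 0.8085]  S=[0.6237 -0.0507; -0.0507 0.4830]  K=[-0.5476 0.1656; -0.0513 0.8986]  nu=[2.1568, 0.6485]  x^+=[1.1183, -1.7280]  P^+=[0.3918 0.0185; 0.0185 0.1437]
step 2: x^-=[0.6172, -1.7280]  P^-=[0.7046 0.0542; 0.0542 0.2137]  H_jac=[0.8155 0.0000; 0.0000 0.9877]  S=[0.8886 0.0556; 0.0556 0.3385]  K=[0.6434 0.0523; 0.0108 0.6218]  nu=[1.5313, 0.6765]  x^+=[1.6377, -1.2908]  P^+=[0.3321 0.0147; 0.0147 0.0820]
step 3: x^-=[1.2634, -1.2908]  P^-=[0.6375 0.0325; 0.0325 0.1520]  H_jac=[0.3026 0.0000; 0.0000 0.9610]  S=[0.4784 0.0214; 0.0214 0.2704]  K=[0.3995 0.0838; -0.0037 0.5405]  nu=[-1.8431, -0.1564]  x^+=[0.5140, -1.3685]  P^+=[0.5579 0.0163; 0.0163 0.0731]

x_post = [0.5140, -1.3685]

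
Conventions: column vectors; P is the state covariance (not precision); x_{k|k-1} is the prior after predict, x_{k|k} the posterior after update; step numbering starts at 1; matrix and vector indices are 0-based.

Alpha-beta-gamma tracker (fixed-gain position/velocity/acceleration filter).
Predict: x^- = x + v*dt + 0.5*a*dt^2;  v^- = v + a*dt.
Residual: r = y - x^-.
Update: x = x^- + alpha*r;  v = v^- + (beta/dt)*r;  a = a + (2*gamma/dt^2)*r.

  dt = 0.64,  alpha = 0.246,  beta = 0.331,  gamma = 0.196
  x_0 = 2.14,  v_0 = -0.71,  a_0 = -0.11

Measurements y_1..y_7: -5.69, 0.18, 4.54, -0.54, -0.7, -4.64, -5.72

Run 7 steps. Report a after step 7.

step 1: x_pred=1.6631  r=-7.3531  x^+=-0.1458  v^+=-4.5833  a^+=-7.1471
step 2: x_pred=-4.5428  r=4.7228  x^+=-3.3810  v^+=-6.7149  a^+=-2.6272
step 3: x_pred=-8.2166  r=12.7566  x^+=-5.0785  v^+=-1.7987  a^+=9.5812
step 4: x_pred=-4.2674  r=3.7274  x^+=-3.3505  v^+=6.2610  a^+=13.1485
step 5: x_pred=3.3494  r=-4.0494  x^+=2.3532  v^+=12.5818  a^+=9.2731
step 6: x_pred=12.3047  r=-16.9447  x^+=8.1363  v^+=9.7530  a^+=-6.9435
step 7: x_pred=12.9562  r=-18.6762  x^+=8.3619  v^+=-4.3500  a^+=-24.8172

a_post = -24.8172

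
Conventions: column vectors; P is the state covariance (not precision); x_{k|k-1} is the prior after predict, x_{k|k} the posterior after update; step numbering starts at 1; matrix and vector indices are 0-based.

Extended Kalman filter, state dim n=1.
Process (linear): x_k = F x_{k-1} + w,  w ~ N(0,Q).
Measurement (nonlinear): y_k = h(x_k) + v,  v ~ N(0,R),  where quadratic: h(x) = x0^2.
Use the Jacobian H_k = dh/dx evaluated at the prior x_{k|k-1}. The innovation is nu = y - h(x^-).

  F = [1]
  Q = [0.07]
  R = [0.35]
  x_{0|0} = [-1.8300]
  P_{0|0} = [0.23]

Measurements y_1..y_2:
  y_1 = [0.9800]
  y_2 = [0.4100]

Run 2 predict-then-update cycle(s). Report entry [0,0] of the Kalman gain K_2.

K[0,0] = -0.2515

step 1: x^-=[-1.8300]  P^-=[0.3000]  H_jac=[-3.6600]  S=[4.3687]  K=[-0.2513]  nu=[-2.3689]  x^+=[-1.2346]  P^+=[0.0240]
step 2: x^-=[-1.2346]  P^-=[0.0940]  H_jac=[-2.4692]  S=[0.9233]  K=[-0.2515]  nu=[-1.1143]  x^+=[-0.9544]  P^+=[0.0356]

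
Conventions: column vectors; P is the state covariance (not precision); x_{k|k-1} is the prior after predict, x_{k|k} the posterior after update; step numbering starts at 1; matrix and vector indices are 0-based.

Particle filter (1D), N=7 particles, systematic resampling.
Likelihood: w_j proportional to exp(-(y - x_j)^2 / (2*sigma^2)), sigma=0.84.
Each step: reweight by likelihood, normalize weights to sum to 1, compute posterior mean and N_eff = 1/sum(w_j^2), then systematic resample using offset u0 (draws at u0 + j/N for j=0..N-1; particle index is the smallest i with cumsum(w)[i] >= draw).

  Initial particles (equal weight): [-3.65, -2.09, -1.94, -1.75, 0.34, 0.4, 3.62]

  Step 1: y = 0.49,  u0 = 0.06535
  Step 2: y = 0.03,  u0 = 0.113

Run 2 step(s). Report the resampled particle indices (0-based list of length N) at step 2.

step 1: w=[0.0000, 0.0044, 0.0075, 0.0141, 0.4843, 0.4893, 0.0005]  mean=0.3137  Neff=2.1088  idx=[4, 4, 4, 4, 5, 5, 5]
step 2: w=[0.1446, 0.1446, 0.1446, 0.1446, 0.1405, 0.1405, 0.1405]  mean=0.3653  Neff=6.9986  idx=[0, 1, 2, 3, 4, 5, 6]

resampled_idx = [0, 1, 2, 3, 4, 5, 6]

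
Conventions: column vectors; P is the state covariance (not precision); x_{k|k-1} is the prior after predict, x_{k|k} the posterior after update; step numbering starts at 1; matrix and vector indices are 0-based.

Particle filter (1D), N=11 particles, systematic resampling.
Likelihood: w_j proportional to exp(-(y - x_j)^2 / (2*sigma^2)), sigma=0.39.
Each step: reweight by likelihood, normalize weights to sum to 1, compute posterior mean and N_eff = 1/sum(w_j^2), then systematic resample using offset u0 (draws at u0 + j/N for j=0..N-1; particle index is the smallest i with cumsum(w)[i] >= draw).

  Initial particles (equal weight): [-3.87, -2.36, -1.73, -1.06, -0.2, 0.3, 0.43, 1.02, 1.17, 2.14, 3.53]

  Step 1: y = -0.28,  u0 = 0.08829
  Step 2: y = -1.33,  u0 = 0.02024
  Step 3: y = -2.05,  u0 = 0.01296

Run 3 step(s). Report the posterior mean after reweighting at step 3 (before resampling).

post_mean = -0.2000

step 1: w=[0.0000, 0.0000, 0.0006, 0.0824, 0.5963, 0.2015, 0.1161, 0.0024, 0.0006, 0.0000, 0.0000]  mean=-0.0942  Neff=2.4008  idx=[4, 4, 4, 4, 4, 4, 4, 5, 5, 6, 7]
step 2: w=[0.1424, 0.1424, 0.1424, 0.1424, 0.1424, 0.1424, 0.1424, 0.0015, 0.0015, 0.0004, 0.0000]  mean=-0.1982  Neff=7.0477  idx=[0, 0, 1, 2, 2, 3, 3, 4, 5, 5, 6]
step 3: w=[0.0909, 0.0909, 0.0909, 0.0909, 0.0909, 0.0909, 0.0909, 0.0909, 0.0909, 0.0909, 0.0909]  mean=-0.2000  Neff=11.0000  idx=[0, 1, 2, 3, 4, 5, 6, 7, 8, 9, 10]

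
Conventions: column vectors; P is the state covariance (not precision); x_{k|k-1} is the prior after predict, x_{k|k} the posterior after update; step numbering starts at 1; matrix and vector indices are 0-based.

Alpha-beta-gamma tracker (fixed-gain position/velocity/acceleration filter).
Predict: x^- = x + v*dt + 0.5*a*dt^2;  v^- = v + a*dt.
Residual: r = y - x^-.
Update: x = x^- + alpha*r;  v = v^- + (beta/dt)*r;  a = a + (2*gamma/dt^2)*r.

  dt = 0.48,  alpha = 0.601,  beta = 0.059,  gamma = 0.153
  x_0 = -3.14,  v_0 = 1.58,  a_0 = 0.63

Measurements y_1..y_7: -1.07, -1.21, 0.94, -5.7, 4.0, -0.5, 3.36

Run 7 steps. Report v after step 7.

v_post = -3.2260

step 1: x_pred=-2.3090  r=1.2390  x^+=-1.5644  v^+=2.0347  a^+=2.2756
step 2: x_pred=-0.3256  r=-0.8844  x^+=-0.8571  v^+=3.0183  a^+=1.1009
step 3: x_pred=0.7185  r=0.2215  x^+=0.8516  v^+=3.5739  a^+=1.3951
step 4: x_pred=2.7278  r=-8.4278  x^+=-2.3373  v^+=3.2077  a^+=-9.7981
step 5: x_pred=-1.9263  r=5.9263  x^+=1.6354  v^+=-0.7669  a^+=-1.9271
step 6: x_pred=1.0453  r=-1.5453  x^+=0.1166  v^+=-1.8819  a^+=-3.9794
step 7: x_pred=-1.2452  r=4.6052  x^+=1.5225  v^+=-3.2260  a^+=2.1368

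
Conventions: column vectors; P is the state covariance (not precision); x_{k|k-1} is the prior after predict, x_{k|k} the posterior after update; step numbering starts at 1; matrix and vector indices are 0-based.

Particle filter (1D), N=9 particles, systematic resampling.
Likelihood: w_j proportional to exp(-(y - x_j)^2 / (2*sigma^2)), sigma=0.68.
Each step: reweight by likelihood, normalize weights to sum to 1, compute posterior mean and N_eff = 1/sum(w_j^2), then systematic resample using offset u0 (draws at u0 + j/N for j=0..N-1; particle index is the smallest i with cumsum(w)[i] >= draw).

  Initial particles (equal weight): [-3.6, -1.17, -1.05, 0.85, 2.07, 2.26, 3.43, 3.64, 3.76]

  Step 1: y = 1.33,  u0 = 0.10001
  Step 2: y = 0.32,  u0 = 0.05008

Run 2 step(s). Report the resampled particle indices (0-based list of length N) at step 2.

step 1: w=[0.0000, 0.0007, 0.0013, 0.4475, 0.3176, 0.2253, 0.0049, 0.0018, 0.0010]  mean=1.5718  Neff=2.8414  idx=[3, 3, 3, 3, 4, 4, 4, 5, 5]
step 2: w=[0.2384, 0.2384, 0.2384, 0.2384, 0.0118, 0.0118, 0.0118, 0.0055, 0.0055]  mean=0.9087  Neff=4.3892  idx=[0, 0, 1, 1, 2, 2, 3, 3, 3]

resampled_idx = [0, 0, 1, 1, 2, 2, 3, 3, 3]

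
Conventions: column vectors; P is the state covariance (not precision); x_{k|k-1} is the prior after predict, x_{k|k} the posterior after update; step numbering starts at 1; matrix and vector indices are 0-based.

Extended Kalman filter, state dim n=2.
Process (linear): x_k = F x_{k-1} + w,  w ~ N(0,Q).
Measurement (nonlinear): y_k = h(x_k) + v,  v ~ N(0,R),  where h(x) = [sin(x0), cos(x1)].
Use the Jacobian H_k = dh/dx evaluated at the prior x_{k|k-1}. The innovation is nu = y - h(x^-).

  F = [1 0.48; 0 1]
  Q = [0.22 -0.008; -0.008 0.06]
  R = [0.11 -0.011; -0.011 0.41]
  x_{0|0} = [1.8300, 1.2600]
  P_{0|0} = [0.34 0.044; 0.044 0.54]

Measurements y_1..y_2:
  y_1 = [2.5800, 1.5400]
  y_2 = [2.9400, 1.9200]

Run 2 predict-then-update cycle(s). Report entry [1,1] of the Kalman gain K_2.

K[1,1] = -0.1010

step 1: x^-=[2.4348, 1.2600]  P^-=[0.7267 0.2952; 0.2952 0.6000]  H_jac=[-0.7604 0.0000; 0.0000 -0.9521]  S=[0.5302 0.2027; 0.2027 0.9539]  K=[-1.0118 -0.0796; -0.2116 -0.5539]  nu=[1.9306, 1.2342]  x^+=[0.3832, 0.1679]  P^+=[0.1452 0.0226; 0.0226 0.2361]
step 2: x^-=[0.4638, 0.1679]  P^-=[0.4413 0.1279; 0.1279 0.2961]  H_jac=[0.8943 0.0000; 0.0000 -0.1671]  S=[0.4630 -0.0301; -0.0301 0.4183]  K=[0.8531 0.0103; 0.2405 -0.1010]  nu=[2.4926, 0.9341]  x^+=[2.6000, 0.6731]  P^+=[0.1048 0.0308; 0.0308 0.2636]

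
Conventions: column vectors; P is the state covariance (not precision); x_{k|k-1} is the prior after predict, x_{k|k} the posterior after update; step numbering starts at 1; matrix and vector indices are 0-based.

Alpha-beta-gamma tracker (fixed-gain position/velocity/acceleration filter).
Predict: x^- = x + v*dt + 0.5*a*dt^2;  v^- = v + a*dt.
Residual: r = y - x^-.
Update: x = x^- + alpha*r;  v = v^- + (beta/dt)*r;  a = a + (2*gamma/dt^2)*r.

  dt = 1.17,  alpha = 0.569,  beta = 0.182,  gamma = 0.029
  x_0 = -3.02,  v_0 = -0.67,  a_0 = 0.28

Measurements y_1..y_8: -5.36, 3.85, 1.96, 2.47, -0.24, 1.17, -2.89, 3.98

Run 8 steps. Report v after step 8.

v_post = 0.7379

step 1: x_pred=-3.6123  r=-1.7477  x^+=-4.6067  v^+=-0.6143  a^+=0.2059
step 2: x_pred=-5.1845  r=9.0345  x^+=-0.0439  v^+=1.0320  a^+=0.5887
step 3: x_pred=1.5666  r=0.3934  x^+=1.7904  v^+=1.7821  a^+=0.6054
step 4: x_pred=4.2898  r=-1.8198  x^+=3.2543  v^+=2.2073  a^+=0.5283
step 5: x_pred=6.1985  r=-6.4385  x^+=2.5350  v^+=1.8239  a^+=0.2555
step 6: x_pred=4.8438  r=-3.6738  x^+=2.7534  v^+=1.5513  a^+=0.0998
step 7: x_pred=4.6368  r=-7.5268  x^+=0.3540  v^+=0.4973  a^+=-0.2191
step 8: x_pred=0.7860  r=3.1940  x^+=2.6034  v^+=0.7379  a^+=-0.0837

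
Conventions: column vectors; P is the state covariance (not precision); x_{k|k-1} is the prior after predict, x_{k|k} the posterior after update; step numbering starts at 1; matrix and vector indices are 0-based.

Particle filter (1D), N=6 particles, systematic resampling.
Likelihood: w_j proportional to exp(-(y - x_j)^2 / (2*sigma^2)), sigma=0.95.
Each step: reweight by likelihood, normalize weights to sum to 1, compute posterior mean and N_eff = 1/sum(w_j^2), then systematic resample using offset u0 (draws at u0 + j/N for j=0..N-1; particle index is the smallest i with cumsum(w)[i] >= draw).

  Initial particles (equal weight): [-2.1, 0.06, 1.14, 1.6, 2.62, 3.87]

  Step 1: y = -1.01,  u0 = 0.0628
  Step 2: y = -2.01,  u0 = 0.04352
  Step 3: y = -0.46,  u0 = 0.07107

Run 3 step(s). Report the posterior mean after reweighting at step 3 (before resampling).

post_mean = -2.1000

step 1: w=[0.4506, 0.4616, 0.0672, 0.0200, 0.0006, 0.0000]  mean=-0.8085  Neff=2.3751  idx=[0, 0, 0, 1, 1, 1]
step 2: w=[0.3048, 0.3048, 0.3048, 0.0285, 0.0285, 0.0285]  mean=-1.9152  Neff=3.5563  idx=[0, 0, 1, 1, 2, 2]
step 3: w=[0.1667, 0.1667, 0.1667, 0.1667, 0.1667, 0.1667]  mean=-2.1000  Neff=6.0000  idx=[0, 1, 2, 3, 4, 5]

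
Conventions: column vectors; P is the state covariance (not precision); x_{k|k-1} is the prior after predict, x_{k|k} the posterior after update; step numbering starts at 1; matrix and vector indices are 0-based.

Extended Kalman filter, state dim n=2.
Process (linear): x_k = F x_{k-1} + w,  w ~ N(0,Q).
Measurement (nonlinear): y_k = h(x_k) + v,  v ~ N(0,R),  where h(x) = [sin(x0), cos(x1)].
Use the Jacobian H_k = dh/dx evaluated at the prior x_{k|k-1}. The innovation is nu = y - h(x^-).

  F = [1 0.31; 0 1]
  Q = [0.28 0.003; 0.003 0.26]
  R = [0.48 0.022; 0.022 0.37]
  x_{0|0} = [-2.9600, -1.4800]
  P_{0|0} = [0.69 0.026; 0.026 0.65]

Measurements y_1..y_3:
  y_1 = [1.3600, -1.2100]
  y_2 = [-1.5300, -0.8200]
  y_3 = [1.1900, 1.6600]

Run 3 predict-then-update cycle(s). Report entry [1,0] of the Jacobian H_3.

step 1: x^-=[-3.4188, -1.4800]  P^-=[1.0486 0.2305; 0.2305 0.9100]  H_jac=[-0.9618 0.0000; 0.0000 0.9959]  S=[1.4501 -0.1988; -0.1988 1.2725]  K=[-0.6855 0.0733; -0.0565 0.7034]  nu=[1.0863, -1.3007]  x^+=[-4.2588, -2.4562]  P^+=[0.3404 0.0121; 0.0121 0.2601]
step 2: x^-=[-5.0202, -2.4562]  P^-=[0.6529 0.0957; 0.0957 0.5201]  H_jac=[0.3030 0.0000; 0.0000 0.6330]  S=[0.5399 0.0404; 0.0404 0.5784]  K=[0.3604 0.0796; 0.0112 0.5684]  nu=[-2.4830, -0.0458]  x^+=[-5.9188, -2.5101]  P^+=[0.5768 0.0591; 0.0591 0.3326]
step 3: x^-=[-6.6970, -2.5101]  P^-=[0.9254 0.1652; 0.1652 0.5926]  H_jac=[0.9156 0.0000; 0.0000 0.5903]  S=[1.2558 0.1113; 0.1113 0.5765]  K=[0.6712 0.0396; 0.0678 0.5937]  nu=[1.5921, 2.4672]  x^+=[-5.5307, -0.9373]  P^+=[0.3528 0.0498; 0.0498 0.3747]

H_jac[1,0] = 0.0000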